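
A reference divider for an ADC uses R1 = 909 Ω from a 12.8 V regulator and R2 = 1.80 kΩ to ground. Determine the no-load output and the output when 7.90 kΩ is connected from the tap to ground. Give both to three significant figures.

Open-circuit: V = 12.8 × 1800/(909 + 1800) = 8.50 V.
With the load, R2 becomes R2‖R_L = 1466 Ω, so V = 12.8 × 1466/2375 = 7.90 V.

Unloaded: 8.50 V; loaded: 7.90 V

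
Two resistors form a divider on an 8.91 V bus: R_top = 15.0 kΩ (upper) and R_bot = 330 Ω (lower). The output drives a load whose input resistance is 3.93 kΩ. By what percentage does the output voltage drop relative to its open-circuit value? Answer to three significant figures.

The divider's output (Thévenin) resistance is R_top‖R_bot = 322.9 Ω.
Fractional drop under load = R_th/(R_th + R_L) = 322.9 / (322.9 + 3930) = 0.07592.
So the output falls by 7.59 %.

7.59 %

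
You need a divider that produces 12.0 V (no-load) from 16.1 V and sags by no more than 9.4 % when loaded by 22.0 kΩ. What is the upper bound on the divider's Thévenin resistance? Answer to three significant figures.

R_th ≤ 2.28 kΩ

Loading drop = R_th/(R_th + R_L) ≤ 0.0940, so R_th ≤ R_L · ε/(1−ε) = 22.0 kΩ × 0.0940/0.9060 = 2.28 kΩ.
(Any R1, R2 with R2/(R1+R2) = 0.745 and R1‖R2 ≤ 2.28 kΩ will meet the spec.)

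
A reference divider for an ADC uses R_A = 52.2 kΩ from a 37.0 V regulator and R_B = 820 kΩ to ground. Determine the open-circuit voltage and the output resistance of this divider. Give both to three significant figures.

V_th = 34.8 V, R_th = 49.1 kΩ

V_th is the open-circuit tap voltage: 37.0 × 820/(52.2 + 820) = 34.8 V.
With the supply zeroed, R_A and R_B appear in parallel from the tap: R_th = R_A‖R_B = (52.2 × 820)/872.2 = 49.1 kΩ.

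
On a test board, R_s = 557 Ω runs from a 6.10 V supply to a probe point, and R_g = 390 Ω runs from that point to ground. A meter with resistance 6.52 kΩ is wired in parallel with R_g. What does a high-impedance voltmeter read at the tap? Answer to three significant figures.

V_out ≈ 2.43 V

The load sits in parallel with R_g: R_g‖R_L = (390 × 6520) / (390 + 6520) = 368.0 Ω.
V_out = 6.10 × 368.0 / (557 + 368.0) = 6.10 × 368.0/925.0 = 2.43 V.
(Unloaded it would have been 2.51 V.)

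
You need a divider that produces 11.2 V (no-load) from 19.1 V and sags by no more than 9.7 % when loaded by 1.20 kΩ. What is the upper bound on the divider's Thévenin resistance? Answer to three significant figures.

R_th ≤ 129 Ω

Loading drop = R_th/(R_th + R_L) ≤ 0.0970, so R_th ≤ R_L · ε/(1−ε) = 1.20 kΩ × 0.0970/0.9030 = 129 Ω.
(Any R1, R2 with R2/(R1+R2) = 0.586 and R1‖R2 ≤ 129 Ω will meet the spec.)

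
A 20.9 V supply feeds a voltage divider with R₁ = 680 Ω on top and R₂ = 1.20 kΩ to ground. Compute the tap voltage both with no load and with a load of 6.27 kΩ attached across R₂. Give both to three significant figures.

Open-circuit: V = 20.9 × 1200/(680 + 1200) = 13.3 V.
With the load, R₂ becomes R₂‖R_L = 1007 Ω, so V = 20.9 × 1007/1687 = 12.5 V.

Unloaded: 13.3 V; loaded: 12.5 V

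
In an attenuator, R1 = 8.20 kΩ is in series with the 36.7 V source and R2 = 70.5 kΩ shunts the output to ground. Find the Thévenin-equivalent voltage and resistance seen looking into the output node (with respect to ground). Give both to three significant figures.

V_th is the open-circuit tap voltage: 36.7 × 70.5/(8.20 + 70.5) = 32.9 V.
With the supply zeroed, R1 and R2 appear in parallel from the tap: R_th = R1‖R2 = (8.20 × 70.5)/78.70 = 7.35 kΩ.

V_th = 32.9 V, R_th = 7.35 kΩ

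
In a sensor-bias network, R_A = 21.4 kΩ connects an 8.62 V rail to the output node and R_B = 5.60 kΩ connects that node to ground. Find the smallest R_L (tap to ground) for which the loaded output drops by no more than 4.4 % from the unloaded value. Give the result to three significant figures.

Output resistance R_th = R_A‖R_B = (21.4 × 5.60)/27.00 = 4.439 kΩ.
The fractional drop is R_th/(R_th + R_L); requiring this ≤ 0.0440 gives R_L ≥ R_th(1/0.0440 − 1) = 4.439 × 21.73 = 96.4 kΩ.

R_L(min) ≈ 96.4 kΩ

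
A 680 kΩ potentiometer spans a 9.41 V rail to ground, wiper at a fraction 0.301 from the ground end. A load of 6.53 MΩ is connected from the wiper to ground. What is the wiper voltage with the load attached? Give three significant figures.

The wiper splits the pot into (1−α)R = 475.3 kΩ above and αR = 204.7 kΩ below.
Lower section ‖ load = 198.5 kΩ.
V_wiper = 9.41 × 198.5/(475.3 + 198.5) = 2.77 V.

V ≈ 2.77 V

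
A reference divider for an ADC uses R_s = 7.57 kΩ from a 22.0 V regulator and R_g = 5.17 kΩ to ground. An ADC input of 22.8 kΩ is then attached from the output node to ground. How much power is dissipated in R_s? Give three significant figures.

Total resistance from the source is R_s + (R_g‖R_L) = 11.78 kΩ, so I = 22.0/11.78 kΩ = 1.867 mA.
P = I²·R_s = (1.867 mA)² × 7.57 kΩ = 26.4 mW.

P ≈ 26.4 mW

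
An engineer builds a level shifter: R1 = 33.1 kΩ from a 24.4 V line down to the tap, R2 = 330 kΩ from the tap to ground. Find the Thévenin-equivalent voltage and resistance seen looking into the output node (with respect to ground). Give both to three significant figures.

V_th = 22.2 V, R_th = 30.1 kΩ

V_th is the open-circuit tap voltage: 24.4 × 330/(33.1 + 330) = 22.2 V.
With the supply zeroed, R1 and R2 appear in parallel from the tap: R_th = R1‖R2 = (33.1 × 330)/363.1 = 30.1 kΩ.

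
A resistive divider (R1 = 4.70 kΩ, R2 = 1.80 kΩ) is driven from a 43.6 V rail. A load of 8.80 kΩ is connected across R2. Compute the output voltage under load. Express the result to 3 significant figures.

The load sits in parallel with R2: R2‖R_L = (1.80 × 8.80) / (1.80 + 8.80) = 1.494 kΩ.
V_out = 43.6 × 1.494 / (4.70 + 1.494) = 43.6 × 1.494/6.194 = 10.5 V.

V_out ≈ 10.5 V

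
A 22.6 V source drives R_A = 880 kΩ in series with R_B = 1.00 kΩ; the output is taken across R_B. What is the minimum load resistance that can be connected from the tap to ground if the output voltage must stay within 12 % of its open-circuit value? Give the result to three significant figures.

Output resistance R_th = R_A‖R_B = (880000 × 1000)/881000 = 998.9 Ω.
The fractional drop is R_th/(R_th + R_L); requiring this ≤ 0.120 gives R_L ≥ R_th(1/0.120 − 1) = 998.9 × 7.333 = 7.33 kΩ.

R_L(min) ≈ 7.33 kΩ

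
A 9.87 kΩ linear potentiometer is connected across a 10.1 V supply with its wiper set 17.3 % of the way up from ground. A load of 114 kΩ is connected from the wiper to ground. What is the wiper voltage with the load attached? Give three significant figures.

The wiper splits the pot into (1−α)R = 8.162 kΩ above and αR = 1.708 kΩ below.
Lower section ‖ load = 1.682 kΩ.
V_wiper = 10.1 × 1.682/(8.162 + 1.682) = 1.73 V.

V ≈ 1.73 V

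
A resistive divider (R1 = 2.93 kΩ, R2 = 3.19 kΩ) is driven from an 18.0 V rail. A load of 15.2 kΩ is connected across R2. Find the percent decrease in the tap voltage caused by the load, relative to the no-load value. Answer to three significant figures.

9.13 %

The divider's output (Thévenin) resistance is R1‖R2 = 1.527 kΩ.
Fractional drop under load = R_th/(R_th + R_L) = 1.527 / (1.527 + 15.2) = 0.09130.
So the output falls by 9.13 %.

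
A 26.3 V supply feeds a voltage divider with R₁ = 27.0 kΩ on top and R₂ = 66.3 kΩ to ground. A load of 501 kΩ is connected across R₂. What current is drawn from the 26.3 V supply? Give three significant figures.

I ≈ 0.307 mA

R₂‖R_L = 58.55 kΩ, so the source sees R₁ + R₂‖R_L = 85.55 kΩ.
I = 26.3 V / 85.55 kΩ = 0.307 mA.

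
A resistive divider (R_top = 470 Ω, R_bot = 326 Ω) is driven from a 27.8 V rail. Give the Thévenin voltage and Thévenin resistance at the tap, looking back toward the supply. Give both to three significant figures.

V_th is the open-circuit tap voltage: 27.8 × 326/(470 + 326) = 11.4 V.
With the supply zeroed, R_top and R_bot appear in parallel from the tap: R_th = R_top‖R_bot = (470 × 326)/796.0 = 192 Ω.

V_th = 11.4 V, R_th = 192 Ω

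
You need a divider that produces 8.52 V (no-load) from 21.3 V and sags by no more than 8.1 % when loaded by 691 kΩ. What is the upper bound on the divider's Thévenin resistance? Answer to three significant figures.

Loading drop = R_th/(R_th + R_L) ≤ 0.0810, so R_th ≤ R_L · ε/(1−ε) = 691 kΩ × 0.0810/0.9190 = 60.9 kΩ.

R_th ≤ 60.9 kΩ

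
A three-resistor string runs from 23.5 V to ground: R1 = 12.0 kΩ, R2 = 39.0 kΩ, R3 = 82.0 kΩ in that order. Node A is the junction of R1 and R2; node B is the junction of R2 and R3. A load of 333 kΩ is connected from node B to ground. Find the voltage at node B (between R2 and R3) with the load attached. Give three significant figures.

At node B, R3 is in parallel with the load: R3‖R_L = 65.80 kΩ.
Below node A the resistance is R2 + (R3‖R_L) = 104.8 kΩ, so V_A = 23.5 × 104.8/116.8 = 21.09 V.
Then V_B = V_A × (R3‖R_L)/(R2 + R3‖R_L) = 21.09 × 65.80/104.8 = 13.2 V.

V ≈ 13.2 V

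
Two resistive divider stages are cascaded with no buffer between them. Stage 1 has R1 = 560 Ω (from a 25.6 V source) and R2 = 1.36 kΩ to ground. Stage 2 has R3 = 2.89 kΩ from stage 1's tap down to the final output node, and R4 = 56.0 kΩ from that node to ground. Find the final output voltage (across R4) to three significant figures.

Stage 2 presents R3+R4 = 58890 Ω as a load on stage 1's tap.
Stage 1's lower leg becomes R2‖(R3+R4) = 1329 Ω, so V_mid = 25.6 × 1329/1889 = 18.01 V.
Stage 2 is itself unloaded: V_out = V_mid × R4/(R3+R4) = 18.01 × 56000/58890 = 17.1 V.

V_out ≈ 17.1 V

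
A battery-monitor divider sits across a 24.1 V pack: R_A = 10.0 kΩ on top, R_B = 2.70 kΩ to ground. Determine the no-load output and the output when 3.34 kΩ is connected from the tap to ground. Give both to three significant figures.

Open-circuit: V = 24.1 × 2.70/(10.0 + 2.70) = 5.12 V.
With the load, R_B becomes R_B‖R_L = 1.493 kΩ, so V = 24.1 × 1.493/11.49 = 3.13 V.

Unloaded: 5.12 V; loaded: 3.13 V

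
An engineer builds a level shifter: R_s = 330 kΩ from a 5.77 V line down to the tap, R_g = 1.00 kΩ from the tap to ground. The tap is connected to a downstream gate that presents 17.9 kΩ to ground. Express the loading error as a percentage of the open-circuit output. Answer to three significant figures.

The divider's output (Thévenin) resistance is R_s‖R_g = 0.9970 kΩ.
Fractional drop under load = R_th/(R_th + R_L) = 0.9970 / (0.9970 + 17.9) = 0.05276.
So the output falls by 5.28 %.

5.28 %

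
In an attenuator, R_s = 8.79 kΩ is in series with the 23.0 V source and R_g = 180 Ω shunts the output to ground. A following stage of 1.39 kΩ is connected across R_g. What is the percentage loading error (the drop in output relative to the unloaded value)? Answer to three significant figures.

Unloaded V = 23.0 × 180/8970 = 0.46154 V.
Loaded: R_g‖R_L = 159.4 Ω, giving V = 23.0 × 159.4/8949 = 0.40957 V.
Drop = (0.46154 − 0.40957) / 0.46154 = 11.3 %.

11.3 %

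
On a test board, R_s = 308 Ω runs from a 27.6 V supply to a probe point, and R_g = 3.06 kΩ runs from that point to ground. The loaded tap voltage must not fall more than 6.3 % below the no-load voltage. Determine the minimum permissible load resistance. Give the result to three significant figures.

Output resistance R_th = R_s‖R_g = (308 × 3060)/3368 = 279.8 Ω.
The fractional drop is R_th/(R_th + R_L); requiring this ≤ 0.0630 gives R_L ≥ R_th(1/0.0630 − 1) = 279.8 × 14.87 = 4.16 kΩ.

R_L(min) ≈ 4.16 kΩ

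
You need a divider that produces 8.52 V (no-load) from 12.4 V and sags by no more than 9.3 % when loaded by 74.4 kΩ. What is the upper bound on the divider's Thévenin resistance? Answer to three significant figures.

R_th ≤ 7.63 kΩ

Loading drop = R_th/(R_th + R_L) ≤ 0.0930, so R_th ≤ R_L · ε/(1−ε) = 74.4 kΩ × 0.0930/0.9070 = 7.63 kΩ.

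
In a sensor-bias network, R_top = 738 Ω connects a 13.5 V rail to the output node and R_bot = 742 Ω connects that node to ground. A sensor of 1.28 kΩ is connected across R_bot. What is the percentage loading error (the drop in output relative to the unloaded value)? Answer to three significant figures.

Unloaded V = 13.5 × 742/1480 = 6.768 V.
Loaded: R_bot‖R_L = 469.7 Ω, giving V = 13.5 × 469.7/1208 = 5.251 V.
Drop = (6.768 − 5.251) / 6.768 = 22.4 %.

22.4 %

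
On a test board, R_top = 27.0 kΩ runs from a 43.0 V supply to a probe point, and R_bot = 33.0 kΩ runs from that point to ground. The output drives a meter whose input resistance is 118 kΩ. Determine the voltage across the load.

V_out ≈ 21.0 V

The load sits in parallel with R_bot: R_bot‖R_L = (33.0 × 118) / (33.0 + 118) = 25.79 kΩ.
V_out = 43.0 × 25.79 / (27.0 + 25.79) = 43.0 × 25.79/52.79 = 21.0 V.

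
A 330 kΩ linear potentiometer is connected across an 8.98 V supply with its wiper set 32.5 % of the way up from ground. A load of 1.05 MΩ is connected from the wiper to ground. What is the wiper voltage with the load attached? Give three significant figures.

The wiper splits the pot into (1−α)R = 222.8 kΩ above and αR = 107.2 kΩ below.
Lower section ‖ load = 97.31 kΩ.
V_wiper = 8.98 × 97.31/(222.8 + 97.31) = 2.73 V.

V ≈ 2.73 V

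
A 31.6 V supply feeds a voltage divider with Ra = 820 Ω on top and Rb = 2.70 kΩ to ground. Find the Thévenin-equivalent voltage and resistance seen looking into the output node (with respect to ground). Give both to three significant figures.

V_th is the open-circuit tap voltage: 31.6 × 2700/(820 + 2700) = 24.2 V.
With the supply zeroed, Ra and Rb appear in parallel from the tap: R_th = Ra‖Rb = (820 × 2700)/3520 = 629 Ω.

V_th = 24.2 V, R_th = 629 Ω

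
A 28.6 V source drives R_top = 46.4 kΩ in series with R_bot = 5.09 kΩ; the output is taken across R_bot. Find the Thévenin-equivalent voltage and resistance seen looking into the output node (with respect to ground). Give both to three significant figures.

V_th is the open-circuit tap voltage: 28.6 × 5.09/(46.4 + 5.09) = 2.83 V.
With the supply zeroed, R_top and R_bot appear in parallel from the tap: R_th = R_top‖R_bot = (46.4 × 5.09)/51.49 = 4.59 kΩ.

V_th = 2.83 V, R_th = 4.59 kΩ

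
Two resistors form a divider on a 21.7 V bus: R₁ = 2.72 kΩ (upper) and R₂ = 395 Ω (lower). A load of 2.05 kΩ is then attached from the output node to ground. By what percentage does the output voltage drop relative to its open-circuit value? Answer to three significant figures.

14.4 %

Unloaded V = 21.7 × 395/3115 = 2.7517 V.
Loaded: R₂‖R_L = 331.2 Ω, giving V = 21.7 × 331.2/3051 = 2.3554 V.
Drop = (2.7517 − 2.3554) / 2.7517 = 14.4 %.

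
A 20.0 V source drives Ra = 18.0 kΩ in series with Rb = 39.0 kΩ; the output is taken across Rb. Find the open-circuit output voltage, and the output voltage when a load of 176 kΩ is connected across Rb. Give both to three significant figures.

Unloaded: 13.7 V; loaded: 12.8 V

Open-circuit: V = 20.0 × 39.0/(18.0 + 39.0) = 13.7 V.
With the load, Rb becomes Rb‖R_L = 31.93 kΩ, so V = 20.0 × 31.93/49.93 = 12.8 V.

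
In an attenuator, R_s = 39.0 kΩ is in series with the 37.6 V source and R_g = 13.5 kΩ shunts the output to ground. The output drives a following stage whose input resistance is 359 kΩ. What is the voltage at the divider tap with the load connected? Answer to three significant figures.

The load sits in parallel with R_g: R_g‖R_L = (13.5 × 359) / (13.5 + 359) = 13.01 kΩ.
V_out = 37.6 × 13.01 / (39.0 + 13.01) = 37.6 × 13.01/52.01 = 9.41 V.

V_out ≈ 9.41 V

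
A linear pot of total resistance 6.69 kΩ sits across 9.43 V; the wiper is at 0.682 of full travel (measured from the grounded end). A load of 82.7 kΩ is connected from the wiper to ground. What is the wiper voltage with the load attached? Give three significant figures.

The wiper splits the pot into (1−α)R = 2.127 kΩ above and αR = 4.563 kΩ below.
Lower section ‖ load = 4.324 kΩ.
V_wiper = 9.43 × 4.324/(2.127 + 4.324) = 6.32 V.

V ≈ 6.32 V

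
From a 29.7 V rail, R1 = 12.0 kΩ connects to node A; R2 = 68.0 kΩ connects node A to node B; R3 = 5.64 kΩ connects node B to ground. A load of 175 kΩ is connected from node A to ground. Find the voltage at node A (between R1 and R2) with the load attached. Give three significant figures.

Below node A the series string R2+R3 = 73.64 kΩ sits in parallel with the 175 kΩ load: 51.83 kΩ.
V_A = 29.7 × 51.83/(12.0 + 51.83) = 24.1 V.

V ≈ 24.1 V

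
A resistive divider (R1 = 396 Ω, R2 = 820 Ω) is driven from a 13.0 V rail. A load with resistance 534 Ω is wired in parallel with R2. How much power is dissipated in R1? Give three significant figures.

P ≈ 129 mW

Total resistance from the source is R1 + (R2‖R_L) = 719.4 Ω, so I = 13.0/719.4 Ω = 18.07 mA.
P = I²·R1 = (18.07 mA)² × 396 Ω = 129 mW.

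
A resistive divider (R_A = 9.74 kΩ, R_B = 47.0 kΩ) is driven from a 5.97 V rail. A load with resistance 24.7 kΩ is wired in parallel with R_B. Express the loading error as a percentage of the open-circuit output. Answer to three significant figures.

Unloaded V = 5.97 × 47.0/56.74 = 4.945 V.
Loaded: R_B‖R_L = 16.19 kΩ, giving V = 5.97 × 16.19/25.93 = 3.728 V.
Drop = (4.945 − 3.728) / 4.945 = 24.6 %.

24.6 %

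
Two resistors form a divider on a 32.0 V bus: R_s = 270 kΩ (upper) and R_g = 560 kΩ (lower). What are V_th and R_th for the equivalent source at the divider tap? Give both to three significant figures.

V_th = 21.6 V, R_th = 182 kΩ

V_th is the open-circuit tap voltage: 32.0 × 560/(270 + 560) = 21.6 V.
With the supply zeroed, R_s and R_g appear in parallel from the tap: R_th = R_s‖R_g = (270 × 560)/830.0 = 182 kΩ.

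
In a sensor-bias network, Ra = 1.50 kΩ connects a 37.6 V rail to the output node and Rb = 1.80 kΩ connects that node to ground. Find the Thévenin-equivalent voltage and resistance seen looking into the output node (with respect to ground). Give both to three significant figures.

V_th = 20.5 V, R_th = 818 Ω

V_th is the open-circuit tap voltage: 37.6 × 1.80/(1.50 + 1.80) = 20.5 V.
With the supply zeroed, Ra and Rb appear in parallel from the tap: R_th = Ra‖Rb = (1.50 × 1.80)/3.300 = 818 Ω.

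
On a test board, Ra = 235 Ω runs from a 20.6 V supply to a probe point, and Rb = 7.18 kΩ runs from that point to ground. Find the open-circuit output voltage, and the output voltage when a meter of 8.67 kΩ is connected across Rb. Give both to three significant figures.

Unloaded: 19.9 V; loaded: 19.4 V

Open-circuit: V = 20.6 × 7180/(235 + 7180) = 19.9 V.
With the load, Rb becomes Rb‖R_L = 3927 Ω, so V = 20.6 × 3927/4162 = 19.4 V.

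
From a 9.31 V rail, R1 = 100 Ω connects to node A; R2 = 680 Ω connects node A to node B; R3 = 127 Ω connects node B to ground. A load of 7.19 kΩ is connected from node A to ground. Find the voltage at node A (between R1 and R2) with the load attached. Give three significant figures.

Below node A the series string R2+R3 = 807.0 Ω sits in parallel with the 7190 Ω load: 725.6 Ω.
V_A = 9.31 × 725.6/(100 + 725.6) = 8.18 V.

V ≈ 8.18 V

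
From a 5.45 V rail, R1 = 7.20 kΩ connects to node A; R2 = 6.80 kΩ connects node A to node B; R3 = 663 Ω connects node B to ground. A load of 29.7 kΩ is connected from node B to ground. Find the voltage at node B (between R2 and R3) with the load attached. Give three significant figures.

At node B, R3 is in parallel with the load: R3‖R_L = 648.5 Ω.
Below node A the resistance is R2 + (R3‖R_L) = 7449 Ω, so V_A = 5.45 × 7449/14650 = 2.771 V.
Then V_B = V_A × (R3‖R_L)/(R2 + R3‖R_L) = 2.771 × 648.5/7449 = 0.241 V.

V ≈ 0.241 V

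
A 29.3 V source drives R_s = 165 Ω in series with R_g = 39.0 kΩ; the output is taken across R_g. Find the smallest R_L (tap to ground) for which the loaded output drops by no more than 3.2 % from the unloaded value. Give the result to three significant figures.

R_L(min) ≈ 4.97 kΩ

Output resistance R_th = R_s‖R_g = (165 × 39000)/39160 = 164.3 Ω.
The fractional drop is R_th/(R_th + R_L); requiring this ≤ 0.0320 gives R_L ≥ R_th(1/0.0320 − 1) = 164.3 × 30.25 = 4.97 kΩ.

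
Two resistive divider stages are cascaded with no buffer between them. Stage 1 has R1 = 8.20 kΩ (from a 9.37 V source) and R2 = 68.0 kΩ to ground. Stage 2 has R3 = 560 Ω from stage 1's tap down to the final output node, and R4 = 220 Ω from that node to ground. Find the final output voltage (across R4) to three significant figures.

Stage 2 presents R3+R4 = 780.0 Ω as a load on stage 1's tap.
Stage 1's lower leg becomes R2‖(R3+R4) = 771.2 Ω, so V_mid = 9.37 × 771.2/8971 = 0.8054 V.
Stage 2 is itself unloaded: V_out = V_mid × R4/(R3+R4) = 0.8054 × 220/780.0 = 0.227 V.

V_out ≈ 0.227 V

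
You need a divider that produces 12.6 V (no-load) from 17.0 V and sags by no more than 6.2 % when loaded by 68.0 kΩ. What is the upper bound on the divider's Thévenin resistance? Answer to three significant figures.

R_th ≤ 4.49 kΩ

Loading drop = R_th/(R_th + R_L) ≤ 0.0620, so R_th ≤ R_L · ε/(1−ε) = 68.0 kΩ × 0.0620/0.9380 = 4.49 kΩ.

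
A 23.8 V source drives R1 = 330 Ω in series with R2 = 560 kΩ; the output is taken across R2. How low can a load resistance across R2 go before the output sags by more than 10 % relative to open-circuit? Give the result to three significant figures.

R_L(min) ≈ 2.97 kΩ

Output resistance R_th = R1‖R2 = (330 × 560000)/560300 = 329.8 Ω.
The fractional drop is R_th/(R_th + R_L); requiring this ≤ 0.100 gives R_L ≥ R_th(1/0.100 − 1) = 329.8 × 9.000 = 2.97 kΩ.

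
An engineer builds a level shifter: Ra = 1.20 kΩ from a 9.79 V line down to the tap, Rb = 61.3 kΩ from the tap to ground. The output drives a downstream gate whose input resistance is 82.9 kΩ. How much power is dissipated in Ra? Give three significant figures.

Total resistance from the source is Ra + (Rb‖R_L) = 36.44 kΩ, so I = 9.79/36.44 kΩ = 0.2687 mA.
P = I²·Ra = (0.2687 mA)² × 1.20 kΩ = 0.0866 mW.

P ≈ 0.0866 mW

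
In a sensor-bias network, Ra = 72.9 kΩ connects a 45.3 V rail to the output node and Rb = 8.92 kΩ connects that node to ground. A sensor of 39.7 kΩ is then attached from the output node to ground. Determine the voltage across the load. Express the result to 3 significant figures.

The load sits in parallel with Rb: Rb‖R_L = (8.92 × 39.7) / (8.92 + 39.7) = 7.284 kΩ.
V_out = 45.3 × 7.284 / (72.9 + 7.284) = 45.3 × 7.284/80.18 = 4.11 V.

V_out ≈ 4.11 V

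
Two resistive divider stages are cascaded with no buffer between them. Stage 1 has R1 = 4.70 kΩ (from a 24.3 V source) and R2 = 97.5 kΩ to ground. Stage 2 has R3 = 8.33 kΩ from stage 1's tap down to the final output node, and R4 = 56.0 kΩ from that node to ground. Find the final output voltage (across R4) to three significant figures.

Stage 2 presents R3+R4 = 64.33 kΩ as a load on stage 1's tap.
Stage 1's lower leg becomes R2‖(R3+R4) = 38.76 kΩ, so V_mid = 24.3 × 38.76/43.46 = 21.67 V.
Stage 2 is itself unloaded: V_out = V_mid × R4/(R3+R4) = 21.67 × 56.0/64.33 = 18.9 V.

V_out ≈ 18.9 V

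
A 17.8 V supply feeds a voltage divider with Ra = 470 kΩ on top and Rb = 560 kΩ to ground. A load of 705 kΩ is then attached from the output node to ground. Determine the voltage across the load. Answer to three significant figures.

The load sits in parallel with Rb: Rb‖R_L = (560 × 705) / (560 + 705) = 312.1 kΩ.
V_out = 17.8 × 312.1 / (470 + 312.1) = 17.8 × 312.1/782.1 = 7.10 V.

V_out ≈ 7.10 V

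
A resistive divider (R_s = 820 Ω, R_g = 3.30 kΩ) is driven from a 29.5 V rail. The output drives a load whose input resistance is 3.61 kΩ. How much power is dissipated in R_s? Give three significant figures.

Total resistance from the source is R_s + (R_g‖R_L) = 2544 Ω, so I = 29.5/2544 Ω = 11.60 mA.
P = I²·R_s = (11.60 mA)² × 820 Ω = 110 mW.

P ≈ 110 mW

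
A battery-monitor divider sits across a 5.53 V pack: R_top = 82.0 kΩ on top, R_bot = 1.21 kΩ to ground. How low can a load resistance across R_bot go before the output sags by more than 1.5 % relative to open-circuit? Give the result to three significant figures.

R_L(min) ≈ 78.3 kΩ

Output resistance R_th = R_top‖R_bot = (82.0 × 1.21)/83.21 = 1.192 kΩ.
The fractional drop is R_th/(R_th + R_L); requiring this ≤ 0.0150 gives R_L ≥ R_th(1/0.0150 − 1) = 1.192 × 65.67 = 78.3 kΩ.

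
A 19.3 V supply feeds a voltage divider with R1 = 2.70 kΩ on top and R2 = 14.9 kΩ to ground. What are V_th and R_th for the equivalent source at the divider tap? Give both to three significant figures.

V_th is the open-circuit tap voltage: 19.3 × 14.9/(2.70 + 14.9) = 16.3 V.
With the supply zeroed, R1 and R2 appear in parallel from the tap: R_th = R1‖R2 = (2.70 × 14.9)/17.60 = 2.29 kΩ.

V_th = 16.3 V, R_th = 2.29 kΩ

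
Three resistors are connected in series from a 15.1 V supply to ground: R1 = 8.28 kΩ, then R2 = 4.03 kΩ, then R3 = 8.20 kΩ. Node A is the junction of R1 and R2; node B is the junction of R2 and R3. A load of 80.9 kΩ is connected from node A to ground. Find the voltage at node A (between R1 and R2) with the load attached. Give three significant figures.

Below node A the series string R2+R3 = 12.23 kΩ sits in parallel with the 80.9 kΩ load: 10.62 kΩ.
V_A = 15.1 × 10.62/(8.28 + 10.62) = 8.49 V.

V ≈ 8.49 V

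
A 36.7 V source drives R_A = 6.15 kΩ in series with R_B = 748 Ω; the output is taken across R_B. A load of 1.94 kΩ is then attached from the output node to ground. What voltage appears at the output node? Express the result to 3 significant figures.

V_out ≈ 2.96 V

The load sits in parallel with R_B: R_B‖R_L = (748 × 1940) / (748 + 1940) = 539.9 Ω.
V_out = 36.7 × 539.9 / (6150 + 539.9) = 36.7 × 539.9/6690 = 2.96 V.
(Unloaded it would have been 3.98 V.)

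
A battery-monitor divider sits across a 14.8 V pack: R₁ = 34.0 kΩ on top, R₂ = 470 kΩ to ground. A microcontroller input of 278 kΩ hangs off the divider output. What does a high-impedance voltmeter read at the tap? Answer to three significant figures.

V_out ≈ 12.4 V

The load sits in parallel with R₂: R₂‖R_L = (470 × 278) / (470 + 278) = 174.7 kΩ.
V_out = 14.8 × 174.7 / (34.0 + 174.7) = 14.8 × 174.7/208.7 = 12.4 V.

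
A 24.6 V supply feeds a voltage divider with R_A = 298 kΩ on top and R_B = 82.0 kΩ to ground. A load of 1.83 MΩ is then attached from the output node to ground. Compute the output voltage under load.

V_out ≈ 5.13 V

The load sits in parallel with R_B: R_B‖R_L = (82.0 × 1830) / (82.0 + 1830) = 78.48 kΩ.
V_out = 24.6 × 78.48 / (298 + 78.48) = 24.6 × 78.48/376.5 = 5.13 V.
(Unloaded it would have been 5.31 V.)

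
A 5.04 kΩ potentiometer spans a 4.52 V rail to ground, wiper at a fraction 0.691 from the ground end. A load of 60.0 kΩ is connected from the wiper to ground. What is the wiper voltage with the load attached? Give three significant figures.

The wiper splits the pot into (1−α)R = 1.557 kΩ above and αR = 3.483 kΩ below.
Lower section ‖ load = 3.292 kΩ.
V_wiper = 4.52 × 3.292/(1.557 + 3.292) = 3.07 V.

V ≈ 3.07 V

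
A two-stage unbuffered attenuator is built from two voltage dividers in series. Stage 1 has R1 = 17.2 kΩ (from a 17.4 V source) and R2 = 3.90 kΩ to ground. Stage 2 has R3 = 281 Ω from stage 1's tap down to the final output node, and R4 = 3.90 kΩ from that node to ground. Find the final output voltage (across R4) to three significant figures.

V_out ≈ 1.70 V

Stage 2 presents R3+R4 = 4181 Ω as a load on stage 1's tap.
Stage 1's lower leg becomes R2‖(R3+R4) = 2018 Ω, so V_mid = 17.4 × 2018/19220 = 1.827 V.
Stage 2 is itself unloaded: V_out = V_mid × R4/(R3+R4) = 1.827 × 3900/4181 = 1.70 V.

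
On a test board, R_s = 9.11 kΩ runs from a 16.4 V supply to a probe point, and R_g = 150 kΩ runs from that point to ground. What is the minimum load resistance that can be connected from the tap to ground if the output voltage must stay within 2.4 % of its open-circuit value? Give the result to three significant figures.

R_L(min) ≈ 349 kΩ

Output resistance R_th = R_s‖R_g = (9.11 × 150)/159.1 = 8.588 kΩ.
The fractional drop is R_th/(R_th + R_L); requiring this ≤ 0.0240 gives R_L ≥ R_th(1/0.0240 − 1) = 8.588 × 40.67 = 349 kΩ.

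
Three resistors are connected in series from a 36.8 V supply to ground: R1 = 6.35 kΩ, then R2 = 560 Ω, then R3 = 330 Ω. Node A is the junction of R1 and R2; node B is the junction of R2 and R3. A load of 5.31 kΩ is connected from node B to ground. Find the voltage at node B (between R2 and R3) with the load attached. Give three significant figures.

At node B, R3 is in parallel with the load: R3‖R_L = 310.7 Ω.
Below node A the resistance is R2 + (R3‖R_L) = 870.7 Ω, so V_A = 36.8 × 870.7/7221 = 4.437 V.
Then V_B = V_A × (R3‖R_L)/(R2 + R3‖R_L) = 4.437 × 310.7/870.7 = 1.58 V.

V ≈ 1.58 V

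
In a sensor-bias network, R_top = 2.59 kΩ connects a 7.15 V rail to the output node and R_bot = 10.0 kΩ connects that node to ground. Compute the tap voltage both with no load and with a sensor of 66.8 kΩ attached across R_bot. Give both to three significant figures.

Unloaded: 5.68 V; loaded: 5.51 V

Open-circuit: V = 7.15 × 10.0/(2.59 + 10.0) = 5.68 V.
With the load, R_bot becomes R_bot‖R_L = 8.698 kΩ, so V = 7.15 × 8.698/11.29 = 5.51 V.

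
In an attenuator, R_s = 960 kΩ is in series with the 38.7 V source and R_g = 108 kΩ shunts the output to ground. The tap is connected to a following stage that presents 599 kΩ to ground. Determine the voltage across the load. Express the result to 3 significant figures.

The load sits in parallel with R_g: R_g‖R_L = (108 × 599) / (108 + 599) = 91.50 kΩ.
V_out = 38.7 × 91.50 / (960 + 91.50) = 38.7 × 91.50/1052 = 3.37 V.

V_out ≈ 3.37 V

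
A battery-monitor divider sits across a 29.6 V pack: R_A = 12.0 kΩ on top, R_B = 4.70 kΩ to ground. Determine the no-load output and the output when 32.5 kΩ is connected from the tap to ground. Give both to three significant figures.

Unloaded: 8.33 V; loaded: 7.55 V

Open-circuit: V = 29.6 × 4.70/(12.0 + 4.70) = 8.33 V.
With the load, R_B becomes R_B‖R_L = 4.106 kΩ, so V = 29.6 × 4.106/16.11 = 7.55 V.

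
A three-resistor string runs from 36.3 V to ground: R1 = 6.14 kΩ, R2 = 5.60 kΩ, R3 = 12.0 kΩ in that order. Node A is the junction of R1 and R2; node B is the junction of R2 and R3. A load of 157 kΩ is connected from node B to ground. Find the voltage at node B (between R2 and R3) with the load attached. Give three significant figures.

At node B, R3 is in parallel with the load: R3‖R_L = 11.15 kΩ.
Below node A the resistance is R2 + (R3‖R_L) = 16.75 kΩ, so V_A = 36.3 × 16.75/22.89 = 26.56 V.
Then V_B = V_A × (R3‖R_L)/(R2 + R3‖R_L) = 26.56 × 11.15/16.75 = 17.7 V.

V ≈ 17.7 V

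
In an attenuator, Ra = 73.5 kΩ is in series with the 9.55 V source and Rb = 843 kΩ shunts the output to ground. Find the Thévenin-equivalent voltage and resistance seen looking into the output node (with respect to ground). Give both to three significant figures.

V_th is the open-circuit tap voltage: 9.55 × 843/(73.5 + 843) = 8.78 V.
With the supply zeroed, Ra and Rb appear in parallel from the tap: R_th = Ra‖Rb = (73.5 × 843)/916.5 = 67.6 kΩ.

V_th = 8.78 V, R_th = 67.6 kΩ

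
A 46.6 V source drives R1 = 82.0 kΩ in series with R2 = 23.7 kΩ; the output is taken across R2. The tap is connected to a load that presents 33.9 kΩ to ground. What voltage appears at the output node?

V_out ≈ 6.77 V

The load sits in parallel with R2: R2‖R_L = (23.7 × 33.9) / (23.7 + 33.9) = 13.95 kΩ.
V_out = 46.6 × 13.95 / (82.0 + 13.95) = 46.6 × 13.95/95.95 = 6.77 V.
(Unloaded it would have been 10.4 V.)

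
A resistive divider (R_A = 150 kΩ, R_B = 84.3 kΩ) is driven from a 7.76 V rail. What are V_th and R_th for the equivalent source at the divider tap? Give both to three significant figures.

V_th = 2.79 V, R_th = 54.0 kΩ

V_th is the open-circuit tap voltage: 7.76 × 84.3/(150 + 84.3) = 2.79 V.
With the supply zeroed, R_A and R_B appear in parallel from the tap: R_th = R_A‖R_B = (150 × 84.3)/234.3 = 54.0 kΩ.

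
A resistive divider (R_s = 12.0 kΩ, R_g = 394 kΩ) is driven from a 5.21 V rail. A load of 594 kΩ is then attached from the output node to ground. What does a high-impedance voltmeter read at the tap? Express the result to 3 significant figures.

The load sits in parallel with R_g: R_g‖R_L = (394 × 594) / (394 + 594) = 236.9 kΩ.
V_out = 5.21 × 236.9 / (12.0 + 236.9) = 5.21 × 236.9/248.9 = 4.96 V.

V_out ≈ 4.96 V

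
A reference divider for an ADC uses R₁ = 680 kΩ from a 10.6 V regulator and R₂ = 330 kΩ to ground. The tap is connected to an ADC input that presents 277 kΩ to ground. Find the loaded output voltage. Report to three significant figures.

V_out ≈ 1.92 V

The load sits in parallel with R₂: R₂‖R_L = (330 × 277) / (330 + 277) = 150.6 kΩ.
V_out = 10.6 × 150.6 / (680 + 150.6) = 10.6 × 150.6/830.6 = 1.92 V.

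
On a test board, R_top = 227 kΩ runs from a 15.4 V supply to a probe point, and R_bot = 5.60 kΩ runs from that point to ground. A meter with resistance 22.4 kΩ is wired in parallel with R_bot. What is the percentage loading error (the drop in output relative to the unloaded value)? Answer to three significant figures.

The divider's output (Thévenin) resistance is R_top‖R_bot = 5.465 kΩ.
Fractional drop under load = R_th/(R_th + R_L) = 5.465 / (5.465 + 22.4) = 0.1961.
So the output falls by 19.6 %.

19.6 %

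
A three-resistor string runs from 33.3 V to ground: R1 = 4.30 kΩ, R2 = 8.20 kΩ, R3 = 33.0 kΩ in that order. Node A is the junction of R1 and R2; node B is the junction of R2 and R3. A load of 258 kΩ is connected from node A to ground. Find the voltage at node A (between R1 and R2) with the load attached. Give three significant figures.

Below node A the series string R2+R3 = 41.20 kΩ sits in parallel with the 258 kΩ load: 35.53 kΩ.
V_A = 33.3 × 35.53/(4.30 + 35.53) = 29.7 V.

V ≈ 29.7 V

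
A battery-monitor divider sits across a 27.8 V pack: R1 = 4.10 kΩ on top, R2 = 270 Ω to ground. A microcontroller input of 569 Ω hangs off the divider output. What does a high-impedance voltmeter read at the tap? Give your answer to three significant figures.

V_out ≈ 1.19 V

The load sits in parallel with R2: R2‖R_L = (270 × 569) / (270 + 569) = 183.1 Ω.
V_out = 27.8 × 183.1 / (4100 + 183.1) = 27.8 × 183.1/4283 = 1.19 V.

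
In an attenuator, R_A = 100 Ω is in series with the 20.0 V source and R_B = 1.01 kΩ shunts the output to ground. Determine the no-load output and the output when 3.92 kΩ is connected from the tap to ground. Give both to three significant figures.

Unloaded: 18.2 V; loaded: 17.8 V

Open-circuit: V = 20.0 × 1010/(100 + 1010) = 18.2 V.
With the load, R_B becomes R_B‖R_L = 803.1 Ω, so V = 20.0 × 803.1/903.1 = 17.8 V.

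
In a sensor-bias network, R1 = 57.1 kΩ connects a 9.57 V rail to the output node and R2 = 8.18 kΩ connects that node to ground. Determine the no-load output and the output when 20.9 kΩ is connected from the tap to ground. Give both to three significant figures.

Unloaded: 1.20 V; loaded: 0.893 V

Open-circuit: V = 9.57 × 8.18/(57.1 + 8.18) = 1.20 V.
With the load, R2 becomes R2‖R_L = 5.879 kΩ, so V = 9.57 × 5.879/62.98 = 0.893 V.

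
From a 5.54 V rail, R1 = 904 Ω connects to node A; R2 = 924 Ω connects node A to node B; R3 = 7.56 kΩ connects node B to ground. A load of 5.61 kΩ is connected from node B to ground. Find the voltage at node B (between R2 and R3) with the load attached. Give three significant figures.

V ≈ 3.53 V

At node B, R3 is in parallel with the load: R3‖R_L = 3220 Ω.
Below node A the resistance is R2 + (R3‖R_L) = 4144 Ω, so V_A = 5.54 × 4144/5048 = 4.548 V.
Then V_B = V_A × (R3‖R_L)/(R2 + R3‖R_L) = 4.548 × 3220/4144 = 3.53 V.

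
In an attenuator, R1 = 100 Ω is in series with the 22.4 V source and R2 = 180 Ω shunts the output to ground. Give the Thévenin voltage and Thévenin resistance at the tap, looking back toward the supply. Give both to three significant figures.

V_th is the open-circuit tap voltage: 22.4 × 180/(100 + 180) = 14.4 V.
With the supply zeroed, R1 and R2 appear in parallel from the tap: R_th = R1‖R2 = (100 × 180)/280.0 = 64.3 Ω.

V_th = 14.4 V, R_th = 64.3 Ω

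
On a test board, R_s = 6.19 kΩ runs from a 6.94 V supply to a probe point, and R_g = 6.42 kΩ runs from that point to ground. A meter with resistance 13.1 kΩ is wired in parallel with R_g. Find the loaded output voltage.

The load sits in parallel with R_g: R_g‖R_L = (6.42 × 13.1) / (6.42 + 13.1) = 4.309 kΩ.
V_out = 6.94 × 4.309 / (6.19 + 4.309) = 6.94 × 4.309/10.50 = 2.85 V.

V_out ≈ 2.85 V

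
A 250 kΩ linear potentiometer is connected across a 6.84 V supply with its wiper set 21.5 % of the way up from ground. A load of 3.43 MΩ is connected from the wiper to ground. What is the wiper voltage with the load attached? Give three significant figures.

The wiper splits the pot into (1−α)R = 196.2 kΩ above and αR = 53.75 kΩ below.
Lower section ‖ load = 52.92 kΩ.
V_wiper = 6.84 × 52.92/(196.2 + 52.92) = 1.45 V.

V ≈ 1.45 V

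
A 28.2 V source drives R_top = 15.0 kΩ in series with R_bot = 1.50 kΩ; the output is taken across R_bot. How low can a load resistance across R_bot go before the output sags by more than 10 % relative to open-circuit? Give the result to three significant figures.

R_L(min) ≈ 12.3 kΩ

Output resistance R_th = R_top‖R_bot = (15.0 × 1.50)/16.50 = 1.364 kΩ.
The fractional drop is R_th/(R_th + R_L); requiring this ≤ 0.100 gives R_L ≥ R_th(1/0.100 − 1) = 1.364 × 9.000 = 12.3 kΩ.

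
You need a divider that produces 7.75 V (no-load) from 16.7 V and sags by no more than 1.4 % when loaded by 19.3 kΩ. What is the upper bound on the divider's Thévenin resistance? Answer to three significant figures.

Loading drop = R_th/(R_th + R_L) ≤ 0.0140, so R_th ≤ R_L · ε/(1−ε) = 19.3 kΩ × 0.0140/0.9860 = 274 Ω.

R_th ≤ 274 Ω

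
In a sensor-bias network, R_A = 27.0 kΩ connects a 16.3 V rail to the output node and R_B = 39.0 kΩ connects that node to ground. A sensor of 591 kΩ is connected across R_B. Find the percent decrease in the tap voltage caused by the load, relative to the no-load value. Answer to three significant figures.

The divider's output (Thévenin) resistance is R_A‖R_B = 15.95 kΩ.
Fractional drop under load = R_th/(R_th + R_L) = 15.95 / (15.95 + 591) = 0.02629.
So the output falls by 2.63 %.

2.63 %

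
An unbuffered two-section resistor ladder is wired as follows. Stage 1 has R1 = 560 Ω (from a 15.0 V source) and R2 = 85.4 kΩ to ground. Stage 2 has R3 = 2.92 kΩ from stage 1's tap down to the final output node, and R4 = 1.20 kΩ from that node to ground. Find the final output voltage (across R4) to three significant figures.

V_out ≈ 3.82 V

Stage 2 presents R3+R4 = 4120 Ω as a load on stage 1's tap.
Stage 1's lower leg becomes R2‖(R3+R4) = 3930 Ω, so V_mid = 15.0 × 3930/4490 = 13.13 V.
Stage 2 is itself unloaded: V_out = V_mid × R4/(R3+R4) = 13.13 × 1200/4120 = 3.82 V.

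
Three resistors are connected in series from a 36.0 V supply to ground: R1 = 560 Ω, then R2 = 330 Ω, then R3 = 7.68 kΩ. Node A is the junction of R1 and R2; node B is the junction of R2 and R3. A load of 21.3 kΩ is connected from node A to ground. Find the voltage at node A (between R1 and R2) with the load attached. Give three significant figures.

V ≈ 32.8 V

Below node A the series string R2+R3 = 8010 Ω sits in parallel with the 21300 Ω load: 5821 Ω.
V_A = 36.0 × 5821/(560 + 5821) = 32.8 V.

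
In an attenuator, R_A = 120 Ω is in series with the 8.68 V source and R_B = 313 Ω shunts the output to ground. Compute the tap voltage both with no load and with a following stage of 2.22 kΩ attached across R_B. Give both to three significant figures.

Open-circuit: V = 8.68 × 313/(120 + 313) = 6.27 V.
With the load, R_B becomes R_B‖R_L = 274.3 Ω, so V = 8.68 × 274.3/394.3 = 6.04 V.

Unloaded: 6.27 V; loaded: 6.04 V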